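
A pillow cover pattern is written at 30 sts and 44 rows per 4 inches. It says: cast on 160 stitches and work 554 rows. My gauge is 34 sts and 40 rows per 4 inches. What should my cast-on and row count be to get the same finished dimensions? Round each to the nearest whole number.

Stitches: 160 × 34/30 = 181.33 → 181.
Rows: 554 × 40/44 = 503.64 → 504.

Cast on 181 stitches; work 504 rows.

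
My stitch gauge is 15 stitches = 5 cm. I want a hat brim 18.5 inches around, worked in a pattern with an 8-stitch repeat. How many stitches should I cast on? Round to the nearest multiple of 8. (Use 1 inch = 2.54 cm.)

18.5 in = 18.5 × 2.54 = 46.99 cm.
15 / 5 = 3 sts/cm.
46.99 × 3 = 140.97 sts.
→ 144.

144 stitches.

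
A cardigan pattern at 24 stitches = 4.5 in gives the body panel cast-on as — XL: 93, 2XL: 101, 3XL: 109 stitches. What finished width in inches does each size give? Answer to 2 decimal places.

24/4.5 = 5.333 sts per in.
XL: 93 / 5.333 = 17.438 → 17.44 in.
2XL: 101 / 5.333 = 18.938 → 18.94 in.
3XL: 109 / 5.333 = 20.438 → 20.44 in.

XL 17.44 inches; 2XL 18.94 inches; 3XL 20.44 inches.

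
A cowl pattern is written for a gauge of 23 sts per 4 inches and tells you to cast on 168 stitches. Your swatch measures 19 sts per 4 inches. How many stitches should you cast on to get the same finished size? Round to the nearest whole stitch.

Scale factor = 19 / 23 = 0.826.
168 × 19 / 23 = 138.78 sts.
→ 139 sts.

CO 139 sts.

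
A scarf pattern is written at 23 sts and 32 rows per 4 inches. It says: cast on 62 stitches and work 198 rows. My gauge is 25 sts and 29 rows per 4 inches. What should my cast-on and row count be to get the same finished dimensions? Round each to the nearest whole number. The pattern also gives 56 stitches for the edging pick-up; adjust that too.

Cast on 67 stitches; work 179 rows; edging pick-up 61 stitches.

Stitches: 62 × 25/23 = 67.39 → 67.
Rows: 198 × 29/32 = 179.44 → 179.
edging pick-up: 56 × 25/23 = 60.87 → 61.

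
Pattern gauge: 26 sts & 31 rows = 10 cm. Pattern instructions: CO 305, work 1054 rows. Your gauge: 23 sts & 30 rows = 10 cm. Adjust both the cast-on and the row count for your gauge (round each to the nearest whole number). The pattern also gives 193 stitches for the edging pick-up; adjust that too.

Stitches: 305 × 23/26 = 269.81 → 270.
Rows: 1054 × 30/31 = 1020.00 → 1020.
edging pick-up: 193 × 23/26 = 170.73 → 171.

Cast on 270 stitches; work 1020 rows; edging pick-up 171 stitches.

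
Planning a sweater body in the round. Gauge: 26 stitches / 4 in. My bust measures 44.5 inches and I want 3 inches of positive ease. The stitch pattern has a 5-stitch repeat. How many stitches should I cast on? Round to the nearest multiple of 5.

Finished = 44.5 + 3 = 47.5 inches.
26 / 4 = 6.5 sts/in.
47.5 × 6.5 = 308.75 sts.
Nearest multiple of 5: 310.

310 stitches.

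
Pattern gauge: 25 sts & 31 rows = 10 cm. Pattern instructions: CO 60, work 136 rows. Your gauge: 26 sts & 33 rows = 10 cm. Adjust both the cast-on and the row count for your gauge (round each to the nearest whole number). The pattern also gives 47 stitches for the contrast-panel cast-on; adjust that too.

Cast on 62 stitches; work 145 rows; contrast-panel cast-on 49 stitches.

Stitches: 60 × 26/25 = 62.40 → 62.
Rows: 136 × 33/31 = 144.77 → 145.
contrast-panel cast-on: 47 × 26/25 = 48.88 → 49.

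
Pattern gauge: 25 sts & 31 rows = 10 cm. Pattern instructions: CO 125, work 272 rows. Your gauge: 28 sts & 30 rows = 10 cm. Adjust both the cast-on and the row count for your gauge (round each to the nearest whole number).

Cast on 140 stitches; work 263 rows.

Stitches: 125 × 28/25 = 140.00 → 140.
Rows: 272 × 30/31 = 263.23 → 263.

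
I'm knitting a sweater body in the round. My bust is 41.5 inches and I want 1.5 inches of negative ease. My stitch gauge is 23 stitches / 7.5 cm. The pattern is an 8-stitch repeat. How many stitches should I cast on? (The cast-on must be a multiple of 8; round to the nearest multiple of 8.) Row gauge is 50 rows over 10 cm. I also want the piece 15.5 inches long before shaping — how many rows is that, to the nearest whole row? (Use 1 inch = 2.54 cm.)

Cast on 312 stitches; work 197 rows.

Finished = 41.5 − 1.5 = 40 inches.
40 inches × 2.54 = 101.60 cm.
23/7.5 = 3.067 sts per cm; 101.60 × 3.067 = 311.57 sts.
Nearest multiple of 8 → 312.
15.5 inches = 39.37 cm; × 5 = 196.85 → 197 rows.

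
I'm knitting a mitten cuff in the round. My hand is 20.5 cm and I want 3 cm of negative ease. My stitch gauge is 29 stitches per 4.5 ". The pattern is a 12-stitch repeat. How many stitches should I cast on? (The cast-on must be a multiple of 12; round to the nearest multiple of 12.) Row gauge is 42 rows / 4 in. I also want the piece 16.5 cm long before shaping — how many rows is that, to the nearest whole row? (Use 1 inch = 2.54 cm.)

Finished = 20.5 − 3 = 17.5 cm.
17.5 cm × 1/2.54 = 6.89 inches.
29/4.5 = 6.444 sts per in; 6.89 × 6.444 = 44.40 sts.
Nearest multiple of 12 → 48.
16.5 cm = 6.50 inches; × 10.5 = 68.21 → 68 rows.

Cast on 48 stitches; work 68 rows.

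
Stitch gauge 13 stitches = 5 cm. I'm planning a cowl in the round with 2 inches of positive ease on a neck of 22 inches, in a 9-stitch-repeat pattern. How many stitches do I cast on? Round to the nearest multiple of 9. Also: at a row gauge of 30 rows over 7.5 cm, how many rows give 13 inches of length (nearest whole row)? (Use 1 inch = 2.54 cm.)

Finished = 22 + 2 = 24 inches.
24 inches × 2.54 = 60.96 cm.
13/5 = 2.6 sts per cm; 60.96 × 2.6 = 158.50 sts.
Nearest multiple of 9 → 162.
13 inches = 33.02 cm; × 4 = 132.08 → 132 rows.

Cast on 162 stitches; work 132 rows.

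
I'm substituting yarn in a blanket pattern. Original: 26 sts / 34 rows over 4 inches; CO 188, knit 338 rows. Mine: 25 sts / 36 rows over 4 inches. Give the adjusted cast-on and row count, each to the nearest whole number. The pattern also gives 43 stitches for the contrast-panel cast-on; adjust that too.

Stitches: 188 × 25/26 = 180.77 → 181.
Rows: 338 × 36/34 = 357.88 → 358.
contrast-panel cast-on: 43 × 25/26 = 41.35 → 41.

Cast on 181 stitches; work 358 rows; contrast-panel cast-on 41 stitches.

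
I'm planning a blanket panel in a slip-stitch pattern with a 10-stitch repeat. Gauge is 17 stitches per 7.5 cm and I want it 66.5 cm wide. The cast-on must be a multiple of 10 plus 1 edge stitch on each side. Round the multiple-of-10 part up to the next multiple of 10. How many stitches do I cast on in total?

Cast on 152 stitches.

17 / 7.5 = 2.267 sts per cm.
66.5 × 2.267 = 150.73 sts.
Less 2 edge sts → 148.73 for the repeat.
Next multiple of 10: 150.
Add back 2 edge sts → 152.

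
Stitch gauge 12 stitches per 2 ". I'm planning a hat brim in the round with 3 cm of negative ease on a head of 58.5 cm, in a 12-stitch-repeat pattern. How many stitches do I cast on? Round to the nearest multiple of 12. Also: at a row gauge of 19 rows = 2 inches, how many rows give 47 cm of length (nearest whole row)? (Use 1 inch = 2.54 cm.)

Finished = 58.5 − 3 = 55.5 cm.
55.5 cm × 1/2.54 = 21.85 inches.
12/2 = 6 sts per in; 21.85 × 6 = 131.10 sts.
Nearest multiple of 12 → 132.
47 cm = 18.50 inches; × 9.5 = 175.79 → 176 rows.

Cast on 132 stitches; work 176 rows.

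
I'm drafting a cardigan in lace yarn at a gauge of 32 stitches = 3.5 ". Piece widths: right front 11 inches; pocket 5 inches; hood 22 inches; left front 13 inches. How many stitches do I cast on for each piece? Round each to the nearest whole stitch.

right front 101; pocket 46; hood 201; left front 119.

Rate = 32/3.5 = 9.143 sts per in.
right front: 11 × 9.143 = 100.57 → 101.
pocket: 5 × 9.143 = 45.71 → 46.
hood: 22 × 9.143 = 201.14 → 201.
left front: 13 × 9.143 = 118.86 → 119.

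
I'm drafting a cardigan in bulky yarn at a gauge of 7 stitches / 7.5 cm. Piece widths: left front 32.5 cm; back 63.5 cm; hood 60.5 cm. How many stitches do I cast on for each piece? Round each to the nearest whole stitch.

Rate = 7/7.5 = 0.933 sts per cm.
left front: 32.5 × 0.933 = 30.33 → 30.
back: 63.5 × 0.933 = 59.27 → 59.
hood: 60.5 × 0.933 = 56.47 → 56.

left front 30; back 59; hood 56.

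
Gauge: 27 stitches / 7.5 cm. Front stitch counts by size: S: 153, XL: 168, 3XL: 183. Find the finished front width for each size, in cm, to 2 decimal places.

S 42.50 cm; XL 46.67 cm; 3XL 50.83 cm.

27/7.5 = 3.6 sts per cm.
S: 153 / 3.6 = 42.500 → 42.50 cm.
XL: 168 / 3.6 = 46.667 → 46.67 cm.
3XL: 183 / 3.6 = 50.833 → 50.83 cm.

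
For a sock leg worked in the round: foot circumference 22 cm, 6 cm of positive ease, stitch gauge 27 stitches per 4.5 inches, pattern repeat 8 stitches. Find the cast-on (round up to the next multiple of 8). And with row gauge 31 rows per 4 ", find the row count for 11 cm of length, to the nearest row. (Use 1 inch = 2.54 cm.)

Cast on 72 stitches; work 34 rows.

Finished = 22 + 6 = 28 cm.
28 cm × 1/2.54 = 11.02 inches.
27/4.5 = 6 sts per in; 11.02 × 6 = 66.14 sts.
Next multiple of 8 → 72.
11 cm = 4.33 inches; × 7.75 = 33.56 → 34 rows.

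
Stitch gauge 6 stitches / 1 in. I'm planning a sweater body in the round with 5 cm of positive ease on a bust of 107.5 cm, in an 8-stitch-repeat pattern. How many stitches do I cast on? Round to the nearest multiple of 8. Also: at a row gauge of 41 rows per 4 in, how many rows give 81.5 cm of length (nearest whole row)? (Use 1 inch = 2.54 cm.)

Cast on 264 stitches; work 329 rows.

Finished = 107.5 + 5 = 112.5 cm.
112.5 cm × 1/2.54 = 44.29 inches.
6/1 = 6 sts per in; 44.29 × 6 = 265.75 sts.
Nearest multiple of 8 → 264.
81.5 cm = 32.09 inches; × 10.25 = 328.89 → 329 rows.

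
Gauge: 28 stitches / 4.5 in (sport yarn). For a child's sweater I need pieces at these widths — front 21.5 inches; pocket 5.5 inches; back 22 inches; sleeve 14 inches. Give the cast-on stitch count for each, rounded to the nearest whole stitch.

Rate = 28/4.5 = 6.222 sts per in.
front: 21.5 × 6.222 = 133.78 → 134.
pocket: 5.5 × 6.222 = 34.22 → 34.
back: 22 × 6.222 = 136.89 → 137.
sleeve: 14 × 6.222 = 87.11 → 87.

front 134; pocket 34; back 137; sleeve 87.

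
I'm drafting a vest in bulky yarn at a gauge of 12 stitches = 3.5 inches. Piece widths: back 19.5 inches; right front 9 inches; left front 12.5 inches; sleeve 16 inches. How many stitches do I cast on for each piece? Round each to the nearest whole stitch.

Rate = 12/3.5 = 3.429 sts per in.
back: 19.5 × 3.429 = 66.86 → 67.
right front: 9 × 3.429 = 30.86 → 31.
left front: 12.5 × 3.429 = 42.86 → 43.
sleeve: 16 × 3.429 = 54.86 → 55.

back 67; right front 31; left front 43; sleeve 55.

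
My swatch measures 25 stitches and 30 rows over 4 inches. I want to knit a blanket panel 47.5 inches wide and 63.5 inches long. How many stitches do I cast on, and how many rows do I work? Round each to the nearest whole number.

Stitch gauge = 25/4 = 6.25 sts/in; 47.5 × 6.25 = 296.88 → 297 sts.
Row gauge = 30/4 = 7.5 rows/in; 63.5 × 7.5 = 476.25 → 476 rows.

Cast on 297 stitches and work 476 rows.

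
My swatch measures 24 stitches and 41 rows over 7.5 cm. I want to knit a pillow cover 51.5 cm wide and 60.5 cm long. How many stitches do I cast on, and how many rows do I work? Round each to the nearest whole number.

Stitch gauge = 24/7.5 = 3.2 sts/cm; 51.5 × 3.2 = 164.80 → 165 sts.
Row gauge = 41/7.5 = 5.467 rows/cm; 60.5 × 5.467 = 330.73 → 331 rows.

Cast on 165 stitches and work 331 rows.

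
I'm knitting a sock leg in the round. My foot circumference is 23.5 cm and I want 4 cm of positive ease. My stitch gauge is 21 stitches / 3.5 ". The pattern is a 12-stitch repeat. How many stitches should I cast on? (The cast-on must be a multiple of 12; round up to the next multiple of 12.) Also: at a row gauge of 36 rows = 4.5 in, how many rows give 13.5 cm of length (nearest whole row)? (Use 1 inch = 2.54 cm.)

Finished = 23.5 + 4 = 27.5 cm.
27.5 cm × 1/2.54 = 10.83 inches.
21/3.5 = 6 sts per in; 10.83 × 6 = 64.96 sts.
Next multiple of 12 → 72.
13.5 cm = 5.31 inches; × 8 = 42.52 → 43 rows.

Cast on 72 stitches; work 43 rows.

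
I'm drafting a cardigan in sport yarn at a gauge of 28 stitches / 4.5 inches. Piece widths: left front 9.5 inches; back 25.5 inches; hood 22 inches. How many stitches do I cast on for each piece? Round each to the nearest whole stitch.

left front 59; back 159; hood 137.

Rate = 28/4.5 = 6.222 sts per in.
left front: 9.5 × 6.222 = 59.11 → 59.
back: 25.5 × 6.222 = 158.67 → 159.
hood: 22 × 6.222 = 136.89 → 137.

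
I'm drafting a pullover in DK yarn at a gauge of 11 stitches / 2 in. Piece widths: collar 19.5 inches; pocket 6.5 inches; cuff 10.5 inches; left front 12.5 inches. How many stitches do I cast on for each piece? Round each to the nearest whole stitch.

collar 107; pocket 36; cuff 58; left front 69.

Rate = 11/2 = 5.5 sts per in.
collar: 19.5 × 5.5 = 107.25 → 107.
pocket: 6.5 × 5.5 = 35.75 → 36.
cuff: 10.5 × 5.5 = 57.75 → 58.
left front: 12.5 × 5.5 = 68.75 → 69.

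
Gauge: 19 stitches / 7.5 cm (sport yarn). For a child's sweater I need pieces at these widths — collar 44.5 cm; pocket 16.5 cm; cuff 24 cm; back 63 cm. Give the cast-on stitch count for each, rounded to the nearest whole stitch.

collar 113; pocket 42; cuff 61; back 160.

Rate = 19/7.5 = 2.533 sts per cm.
collar: 44.5 × 2.533 = 112.73 → 113.
pocket: 16.5 × 2.533 = 41.80 → 42.
cuff: 24 × 2.533 = 60.80 → 61.
back: 63 × 2.533 = 159.60 → 160.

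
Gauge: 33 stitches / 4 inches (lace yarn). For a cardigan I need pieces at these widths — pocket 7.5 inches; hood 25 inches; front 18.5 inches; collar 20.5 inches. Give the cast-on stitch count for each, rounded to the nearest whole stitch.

pocket 62; hood 206; front 153; collar 169.

Rate = 33/4 = 8.25 sts per in.
pocket: 7.5 × 8.25 = 61.88 → 62.
hood: 25 × 8.25 = 206.25 → 206.
front: 18.5 × 8.25 = 152.62 → 153.
collar: 20.5 × 8.25 = 169.12 → 169.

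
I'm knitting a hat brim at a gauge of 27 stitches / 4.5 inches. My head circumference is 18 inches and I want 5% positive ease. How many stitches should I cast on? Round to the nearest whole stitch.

Finished = 18 × 1.05 = 18.90 in.
27 / 4.5 = 6 sts per inch.
18.90 × 6 = 113.40 sts.
→ 113 sts.

113 stitches.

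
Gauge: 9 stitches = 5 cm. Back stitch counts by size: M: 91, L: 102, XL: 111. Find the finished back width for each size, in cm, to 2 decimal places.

9/5 = 1.8 sts per cm.
M: 91 / 1.8 = 50.556 → 50.56 cm.
L: 102 / 1.8 = 56.667 → 56.67 cm.
XL: 111 / 1.8 = 61.667 → 61.67 cm.

M 50.56 cm; L 56.67 cm; XL 61.67 cm.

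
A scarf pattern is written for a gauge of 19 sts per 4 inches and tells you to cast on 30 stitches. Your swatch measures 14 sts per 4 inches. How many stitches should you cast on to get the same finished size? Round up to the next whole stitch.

Scale factor = 14 / 19 = 0.737.
30 × 14 / 19 = 22.11 sts.
→ 23 sts.

23 stitches.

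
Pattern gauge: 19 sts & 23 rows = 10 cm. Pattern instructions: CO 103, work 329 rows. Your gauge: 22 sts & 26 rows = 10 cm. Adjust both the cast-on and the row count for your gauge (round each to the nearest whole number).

Stitches: 103 × 22/19 = 119.26 → 119.
Rows: 329 × 26/23 = 371.91 → 372.

Cast on 119 stitches; work 372 rows.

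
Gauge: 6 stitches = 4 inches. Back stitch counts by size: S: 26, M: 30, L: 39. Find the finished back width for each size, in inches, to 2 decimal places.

6/4 = 1.5 sts per in.
S: 26 / 1.5 = 17.333 → 17.33 in.
M: 30 / 1.5 = 20.000 → 20.00 in.
L: 39 / 1.5 = 26.000 → 26.00 in.

S 17.33 inches; M 20.00 inches; L 26.00 inches.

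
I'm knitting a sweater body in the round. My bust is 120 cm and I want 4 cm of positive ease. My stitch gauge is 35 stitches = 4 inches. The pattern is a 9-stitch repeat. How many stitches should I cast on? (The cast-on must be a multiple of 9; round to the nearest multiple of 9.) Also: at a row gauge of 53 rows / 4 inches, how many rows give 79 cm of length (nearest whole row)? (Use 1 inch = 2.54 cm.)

Cast on 423 stitches; work 412 rows.

Finished = 120 + 4 = 124 cm.
124 cm × 1/2.54 = 48.82 inches.
35/4 = 8.75 sts per in; 48.82 × 8.75 = 427.17 sts.
Nearest multiple of 9 → 423.
79 cm = 31.10 inches; × 13.25 = 412.11 → 412 rows.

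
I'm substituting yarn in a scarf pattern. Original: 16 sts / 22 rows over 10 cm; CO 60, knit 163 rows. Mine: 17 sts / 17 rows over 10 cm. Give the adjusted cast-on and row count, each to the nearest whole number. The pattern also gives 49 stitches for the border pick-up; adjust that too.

Cast on 64 stitches; work 126 rows; border pick-up 52 stitches.

Stitches: 60 × 17/16 = 63.75 → 64.
Rows: 163 × 17/22 = 125.95 → 126.
border pick-up: 49 × 17/16 = 52.06 → 52.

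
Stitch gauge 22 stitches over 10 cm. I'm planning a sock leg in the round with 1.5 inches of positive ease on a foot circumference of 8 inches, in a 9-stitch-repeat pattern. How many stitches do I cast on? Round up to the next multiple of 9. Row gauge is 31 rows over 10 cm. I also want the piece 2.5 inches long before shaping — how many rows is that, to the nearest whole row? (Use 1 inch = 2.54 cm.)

Finished = 8 + 1.5 = 9.5 inches.
9.5 inches × 2.54 = 24.13 cm.
22/10 = 2.2 sts per cm; 24.13 × 2.2 = 53.09 sts.
Next multiple of 9 → 54.
2.5 inches = 6.35 cm; × 3.1 = 19.68 → 20 rows.

Cast on 54 stitches; work 20 rows.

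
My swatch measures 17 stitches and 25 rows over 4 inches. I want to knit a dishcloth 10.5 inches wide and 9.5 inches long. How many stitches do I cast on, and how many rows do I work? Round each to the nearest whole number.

Stitch gauge = 17/4 = 4.25 sts/in; 10.5 × 4.25 = 44.62 → 45 sts.
Row gauge = 25/4 = 6.25 rows/in; 9.5 × 6.25 = 59.38 → 59 rows.

Cast on 45 stitches and work 59 rows.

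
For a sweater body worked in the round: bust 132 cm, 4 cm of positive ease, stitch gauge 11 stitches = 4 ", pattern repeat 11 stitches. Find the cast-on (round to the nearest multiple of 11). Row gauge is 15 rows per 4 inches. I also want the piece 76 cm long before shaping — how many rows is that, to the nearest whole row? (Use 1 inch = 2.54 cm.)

Cast on 143 stitches; work 112 rows.

Finished = 132 + 4 = 136 cm.
136 cm × 1/2.54 = 53.54 inches.
11/4 = 2.75 sts per in; 53.54 × 2.75 = 147.24 sts.
Nearest multiple of 11 → 143.
76 cm = 29.92 inches; × 3.75 = 112.20 → 112 rows.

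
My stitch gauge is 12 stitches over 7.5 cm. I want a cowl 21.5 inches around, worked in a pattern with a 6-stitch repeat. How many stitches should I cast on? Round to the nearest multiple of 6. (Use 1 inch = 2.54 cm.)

21.5 in = 21.5 × 2.54 = 54.61 cm.
12 / 7.5 = 1.6 sts/cm.
54.61 × 1.6 = 87.38 sts.
→ 90.

CO 90 sts.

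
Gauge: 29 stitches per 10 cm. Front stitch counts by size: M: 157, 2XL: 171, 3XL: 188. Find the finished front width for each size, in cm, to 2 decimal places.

29/10 = 2.9 sts per cm.
M: 157 / 2.9 = 54.138 → 54.14 cm.
2XL: 171 / 2.9 = 58.966 → 58.97 cm.
3XL: 188 / 2.9 = 64.828 → 64.83 cm.

M 54.14 cm; 2XL 58.97 cm; 3XL 64.83 cm.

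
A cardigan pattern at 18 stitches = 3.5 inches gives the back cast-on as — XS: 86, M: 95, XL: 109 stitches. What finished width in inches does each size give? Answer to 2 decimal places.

18/3.5 = 5.143 sts per in.
XS: 86 / 5.143 = 16.722 → 16.72 in.
M: 95 / 5.143 = 18.472 → 18.47 in.
XL: 109 / 5.143 = 21.194 → 21.19 in.

XS 16.72 inches; M 18.47 inches; XL 21.19 inches.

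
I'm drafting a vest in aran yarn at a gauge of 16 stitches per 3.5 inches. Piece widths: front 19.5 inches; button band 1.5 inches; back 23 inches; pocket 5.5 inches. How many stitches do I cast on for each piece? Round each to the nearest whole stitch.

Rate = 16/3.5 = 4.571 sts per in.
front: 19.5 × 4.571 = 89.14 → 89.
button band: 1.5 × 4.571 = 6.86 → 7.
back: 23 × 4.571 = 105.14 → 105.
pocket: 5.5 × 4.571 = 25.14 → 25.

front 89; button band 7; back 105; pocket 25.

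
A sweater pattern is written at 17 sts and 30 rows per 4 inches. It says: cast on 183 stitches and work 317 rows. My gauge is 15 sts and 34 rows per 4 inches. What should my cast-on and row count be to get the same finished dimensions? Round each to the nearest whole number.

Cast on 161 stitches; work 359 rows.

Stitches: 183 × 15/17 = 161.47 → 161.
Rows: 317 × 34/30 = 359.27 → 359.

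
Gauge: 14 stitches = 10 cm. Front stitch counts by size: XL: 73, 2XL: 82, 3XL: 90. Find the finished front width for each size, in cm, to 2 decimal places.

14/10 = 1.4 sts per cm.
XL: 73 / 1.4 = 52.143 → 52.14 cm.
2XL: 82 / 1.4 = 58.571 → 58.57 cm.
3XL: 90 / 1.4 = 64.286 → 64.29 cm.

XL 52.14 cm; 2XL 58.57 cm; 3XL 64.29 cm.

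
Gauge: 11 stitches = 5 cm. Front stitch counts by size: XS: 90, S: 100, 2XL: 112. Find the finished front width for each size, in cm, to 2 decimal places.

11/5 = 2.2 sts per cm.
XS: 90 / 2.2 = 40.909 → 40.91 cm.
S: 100 / 2.2 = 45.455 → 45.45 cm.
2XL: 112 / 2.2 = 50.909 → 50.91 cm.

XS 40.91 cm; S 45.45 cm; 2XL 50.91 cm.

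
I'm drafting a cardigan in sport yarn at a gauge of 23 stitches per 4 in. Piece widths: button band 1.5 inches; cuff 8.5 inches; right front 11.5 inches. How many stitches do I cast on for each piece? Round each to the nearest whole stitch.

Rate = 23/4 = 5.75 sts per in.
button band: 1.5 × 5.75 = 8.62 → 9.
cuff: 8.5 × 5.75 = 48.88 → 49.
right front: 11.5 × 5.75 = 66.12 → 66.

button band 9; cuff 49; right front 66.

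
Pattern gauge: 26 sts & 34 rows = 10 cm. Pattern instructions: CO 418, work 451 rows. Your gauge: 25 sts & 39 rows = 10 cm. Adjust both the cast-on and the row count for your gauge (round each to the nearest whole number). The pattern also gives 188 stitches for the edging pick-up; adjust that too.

Stitches: 418 × 25/26 = 401.92 → 402.
Rows: 451 × 39/34 = 517.32 → 517.
edging pick-up: 188 × 25/26 = 180.77 → 181.

Cast on 402 stitches; work 517 rows; edging pick-up 181 stitches.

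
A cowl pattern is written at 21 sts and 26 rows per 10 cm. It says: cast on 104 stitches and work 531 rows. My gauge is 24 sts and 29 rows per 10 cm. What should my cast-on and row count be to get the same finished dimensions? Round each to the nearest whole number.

Cast on 119 stitches; work 592 rows.

Stitches: 104 × 24/21 = 118.86 → 119.
Rows: 531 × 29/26 = 592.27 → 592.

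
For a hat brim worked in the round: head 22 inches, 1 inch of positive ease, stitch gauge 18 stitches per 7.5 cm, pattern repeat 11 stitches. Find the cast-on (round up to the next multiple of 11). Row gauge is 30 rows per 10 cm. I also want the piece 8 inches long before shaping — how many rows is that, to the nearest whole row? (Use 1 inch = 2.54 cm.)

Finished = 22 + 1 = 23 inches.
23 inches × 2.54 = 58.42 cm.
18/7.5 = 2.4 sts per cm; 58.42 × 2.4 = 140.21 sts.
Next multiple of 11 → 143.
8 inches = 20.32 cm; × 3 = 60.96 → 61 rows.

Cast on 143 stitches; work 61 rows.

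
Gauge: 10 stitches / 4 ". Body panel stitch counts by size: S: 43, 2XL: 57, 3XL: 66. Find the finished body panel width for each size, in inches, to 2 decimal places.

S 17.20 inches; 2XL 22.80 inches; 3XL 26.40 inches.

10/4 = 2.5 sts per in.
S: 43 / 2.5 = 17.200 → 17.20 in.
2XL: 57 / 2.5 = 22.800 → 22.80 in.
3XL: 66 / 2.5 = 26.400 → 26.40 in.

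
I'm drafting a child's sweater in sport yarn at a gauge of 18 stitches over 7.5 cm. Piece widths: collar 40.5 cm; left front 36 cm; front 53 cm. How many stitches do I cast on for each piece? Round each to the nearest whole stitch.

Rate = 18/7.5 = 2.4 sts per cm.
collar: 40.5 × 2.4 = 97.20 → 97.
left front: 36 × 2.4 = 86.40 → 86.
front: 53 × 2.4 = 127.20 → 127.

collar 97; left front 86; front 127.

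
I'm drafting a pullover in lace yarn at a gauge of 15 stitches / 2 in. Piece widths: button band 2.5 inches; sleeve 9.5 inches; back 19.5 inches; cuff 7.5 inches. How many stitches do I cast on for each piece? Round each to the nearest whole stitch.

Rate = 15/2 = 7.5 sts per in.
button band: 2.5 × 7.5 = 18.75 → 19.
sleeve: 9.5 × 7.5 = 71.25 → 71.
back: 19.5 × 7.5 = 146.25 → 146.
cuff: 7.5 × 7.5 = 56.25 → 56.

button band 19; sleeve 71; back 146; cuff 56.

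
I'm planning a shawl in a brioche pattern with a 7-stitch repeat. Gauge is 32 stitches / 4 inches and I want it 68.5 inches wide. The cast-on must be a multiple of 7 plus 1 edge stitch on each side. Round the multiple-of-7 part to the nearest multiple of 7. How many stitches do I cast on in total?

32 / 4 = 8 sts per inch.
68.5 × 8 = 548.00 sts.
Less 2 edge sts → 546.00 for the repeat.
Nearest multiple of 7: 546.
Add back 2 edge sts → 548.

CO 548 sts.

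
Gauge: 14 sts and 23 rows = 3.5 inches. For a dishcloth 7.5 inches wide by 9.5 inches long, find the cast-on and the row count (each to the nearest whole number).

Cast on 30 stitches and work 62 rows.

Stitch gauge = 14/3.5 = 4 sts/in; 7.5 × 4 = 30.00 → 30 sts.
Row gauge = 23/3.5 = 6.571 rows/in; 9.5 × 6.571 = 62.43 → 62 rows.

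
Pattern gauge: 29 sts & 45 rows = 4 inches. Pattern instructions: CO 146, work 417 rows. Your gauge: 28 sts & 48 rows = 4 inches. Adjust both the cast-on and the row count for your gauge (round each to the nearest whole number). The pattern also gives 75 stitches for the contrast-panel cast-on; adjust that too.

Cast on 141 stitches; work 445 rows; contrast-panel cast-on 72 stitches.

Stitches: 146 × 28/29 = 140.97 → 141.
Rows: 417 × 48/45 = 444.80 → 445.
contrast-panel cast-on: 75 × 28/29 = 72.41 → 72.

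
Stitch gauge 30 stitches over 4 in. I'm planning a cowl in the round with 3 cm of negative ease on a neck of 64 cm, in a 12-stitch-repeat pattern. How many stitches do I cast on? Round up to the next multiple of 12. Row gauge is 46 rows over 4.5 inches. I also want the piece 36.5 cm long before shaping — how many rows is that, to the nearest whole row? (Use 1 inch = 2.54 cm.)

Cast on 192 stitches; work 147 rows.

Finished = 64 − 3 = 61 cm.
61 cm × 1/2.54 = 24.02 inches.
30/4 = 7.5 sts per in; 24.02 × 7.5 = 180.12 sts.
Next multiple of 12 → 192.
36.5 cm = 14.37 inches; × 10.222 = 146.89 → 147 rows.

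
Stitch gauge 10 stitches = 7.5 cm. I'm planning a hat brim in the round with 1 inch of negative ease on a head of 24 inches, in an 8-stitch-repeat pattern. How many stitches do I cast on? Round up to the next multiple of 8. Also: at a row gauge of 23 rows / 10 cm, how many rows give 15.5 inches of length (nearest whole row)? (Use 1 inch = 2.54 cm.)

Cast on 80 stitches; work 91 rows.

Finished = 24 − 1 = 23 inches.
23 inches × 2.54 = 58.42 cm.
10/7.5 = 1.333 sts per cm; 58.42 × 1.333 = 77.89 sts.
Next multiple of 8 → 80.
15.5 inches = 39.37 cm; × 2.3 = 90.55 → 91 rows.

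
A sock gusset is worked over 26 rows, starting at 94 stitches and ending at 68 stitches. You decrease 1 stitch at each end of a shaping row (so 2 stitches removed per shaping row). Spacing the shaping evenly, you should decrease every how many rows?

Decrease every 2nd row.

Stitches to remove: |68 − 94| = 26.
Shaping rows needed: 26 / 2 = 13.
26 rows / 13 = every 2 rows.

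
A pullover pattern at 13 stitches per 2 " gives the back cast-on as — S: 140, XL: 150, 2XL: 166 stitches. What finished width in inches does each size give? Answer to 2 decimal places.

S 21.54 inches; XL 23.08 inches; 2XL 25.54 inches.

13/2 = 6.5 sts per in.
S: 140 / 6.5 = 21.538 → 21.54 in.
XL: 150 / 6.5 = 23.077 → 23.08 in.
2XL: 166 / 6.5 = 25.538 → 25.54 in.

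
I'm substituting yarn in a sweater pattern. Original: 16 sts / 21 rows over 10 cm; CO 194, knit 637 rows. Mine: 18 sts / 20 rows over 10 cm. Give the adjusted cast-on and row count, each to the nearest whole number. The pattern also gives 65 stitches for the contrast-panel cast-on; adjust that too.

Stitches: 194 × 18/16 = 218.25 → 218.
Rows: 637 × 20/21 = 606.67 → 607.
contrast-panel cast-on: 65 × 18/16 = 73.12 → 73.

Cast on 218 stitches; work 607 rows; contrast-panel cast-on 73 stitches.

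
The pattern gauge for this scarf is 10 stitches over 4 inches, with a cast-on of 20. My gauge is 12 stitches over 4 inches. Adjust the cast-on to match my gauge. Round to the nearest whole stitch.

CO 24 sts.

Scale factor = 12 / 10 = 1.200.
20 × 12 / 10 = 24.00 sts.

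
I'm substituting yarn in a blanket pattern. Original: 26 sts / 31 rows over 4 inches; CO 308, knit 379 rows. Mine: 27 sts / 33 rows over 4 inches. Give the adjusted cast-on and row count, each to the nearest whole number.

Cast on 320 stitches; work 403 rows.

Stitches: 308 × 27/26 = 319.85 → 320.
Rows: 379 × 33/31 = 403.45 → 403.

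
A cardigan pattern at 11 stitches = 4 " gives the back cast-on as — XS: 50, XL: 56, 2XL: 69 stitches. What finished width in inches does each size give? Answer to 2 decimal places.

11/4 = 2.75 sts per in.
XS: 50 / 2.75 = 18.182 → 18.18 in.
XL: 56 / 2.75 = 20.364 → 20.36 in.
2XL: 69 / 2.75 = 25.091 → 25.09 in.

XS 18.18 inches; XL 20.36 inches; 2XL 25.09 inches.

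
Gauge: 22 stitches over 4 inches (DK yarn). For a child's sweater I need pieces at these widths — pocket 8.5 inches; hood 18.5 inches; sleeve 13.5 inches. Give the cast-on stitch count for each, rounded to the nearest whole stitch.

pocket 47; hood 102; sleeve 74.

Rate = 22/4 = 5.5 sts per in.
pocket: 8.5 × 5.5 = 46.75 → 47.
hood: 18.5 × 5.5 = 101.75 → 102.
sleeve: 13.5 × 5.5 = 74.25 → 74.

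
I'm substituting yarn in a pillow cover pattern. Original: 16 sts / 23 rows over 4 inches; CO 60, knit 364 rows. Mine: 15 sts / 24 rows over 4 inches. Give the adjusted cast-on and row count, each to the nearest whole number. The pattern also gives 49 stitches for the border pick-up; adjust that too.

Cast on 56 stitches; work 380 rows; border pick-up 46 stitches.

Stitches: 60 × 15/16 = 56.25 → 56.
Rows: 364 × 24/23 = 379.83 → 380.
border pick-up: 49 × 15/16 = 45.94 → 46.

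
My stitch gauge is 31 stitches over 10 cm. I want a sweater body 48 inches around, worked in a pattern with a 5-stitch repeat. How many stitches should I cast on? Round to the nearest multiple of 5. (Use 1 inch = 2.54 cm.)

CO 380 sts.

48 in = 48 × 2.54 = 121.92 cm.
31 / 10 = 3.1 sts/cm.
121.92 × 3.1 = 377.95 sts.
→ 380.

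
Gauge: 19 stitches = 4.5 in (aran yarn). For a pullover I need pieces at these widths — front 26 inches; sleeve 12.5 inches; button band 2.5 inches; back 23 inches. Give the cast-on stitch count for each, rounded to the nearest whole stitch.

front 110; sleeve 53; button band 11; back 97.

Rate = 19/4.5 = 4.222 sts per in.
front: 26 × 4.222 = 109.78 → 110.
sleeve: 12.5 × 4.222 = 52.78 → 53.
button band: 2.5 × 4.222 = 10.56 → 11.
back: 23 × 4.222 = 97.11 → 97.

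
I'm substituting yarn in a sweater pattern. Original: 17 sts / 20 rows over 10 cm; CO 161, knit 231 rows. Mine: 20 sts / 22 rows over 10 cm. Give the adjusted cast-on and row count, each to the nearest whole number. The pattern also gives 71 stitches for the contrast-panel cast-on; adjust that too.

Cast on 189 stitches; work 254 rows; contrast-panel cast-on 84 stitches.

Stitches: 161 × 20/17 = 189.41 → 189.
Rows: 231 × 22/20 = 254.10 → 254.
contrast-panel cast-on: 71 × 20/17 = 83.53 → 84.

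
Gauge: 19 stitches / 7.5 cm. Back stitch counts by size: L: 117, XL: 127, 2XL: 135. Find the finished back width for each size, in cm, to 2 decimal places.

L 46.18 cm; XL 50.13 cm; 2XL 53.29 cm.

19/7.5 = 2.533 sts per cm.
L: 117 / 2.533 = 46.184 → 46.18 cm.
XL: 127 / 2.533 = 50.132 → 50.13 cm.
2XL: 135 / 2.533 = 53.289 → 53.29 cm.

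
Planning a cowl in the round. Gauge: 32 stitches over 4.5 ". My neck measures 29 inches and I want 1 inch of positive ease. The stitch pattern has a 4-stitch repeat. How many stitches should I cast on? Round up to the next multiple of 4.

Finished = 29 + 1 = 30 inches.
32 / 4.5 = 7.111 sts/in.
30 × 7.111 = 213.33 sts.
Next multiple of 4: 216.

216 stitches.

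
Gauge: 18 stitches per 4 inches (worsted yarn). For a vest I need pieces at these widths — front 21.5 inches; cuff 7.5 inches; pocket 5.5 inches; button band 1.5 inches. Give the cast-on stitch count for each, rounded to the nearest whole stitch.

Rate = 18/4 = 4.5 sts per in.
front: 21.5 × 4.5 = 96.75 → 97.
cuff: 7.5 × 4.5 = 33.75 → 34.
pocket: 5.5 × 4.5 = 24.75 → 25.
button band: 1.5 × 4.5 = 6.75 → 7.

front 97; cuff 34; pocket 25; button band 7.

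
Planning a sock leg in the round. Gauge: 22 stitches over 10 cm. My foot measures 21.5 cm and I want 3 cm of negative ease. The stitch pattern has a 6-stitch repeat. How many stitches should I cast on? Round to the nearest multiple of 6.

42 stitches.

Finished = 21.5 − 3 = 18.5 cm.
22 / 10 = 2.2 sts/cm.
18.5 × 2.2 = 40.70 sts.
Nearest multiple of 6: 42.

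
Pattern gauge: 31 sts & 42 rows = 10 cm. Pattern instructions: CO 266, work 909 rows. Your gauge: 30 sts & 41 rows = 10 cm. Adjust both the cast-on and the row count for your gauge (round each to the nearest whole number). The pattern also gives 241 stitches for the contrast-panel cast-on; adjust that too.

Cast on 257 stitches; work 887 rows; contrast-panel cast-on 233 stitches.

Stitches: 266 × 30/31 = 257.42 → 257.
Rows: 909 × 41/42 = 887.36 → 887.
contrast-panel cast-on: 241 × 30/31 = 233.23 → 233.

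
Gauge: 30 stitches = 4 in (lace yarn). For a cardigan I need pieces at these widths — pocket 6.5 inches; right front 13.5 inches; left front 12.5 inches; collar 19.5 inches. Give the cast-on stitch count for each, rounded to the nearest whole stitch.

pocket 49; right front 101; left front 94; collar 146.

Rate = 30/4 = 7.5 sts per in.
pocket: 6.5 × 7.5 = 48.75 → 49.
right front: 13.5 × 7.5 = 101.25 → 101.
left front: 12.5 × 7.5 = 93.75 → 94.
collar: 19.5 × 7.5 = 146.25 → 146.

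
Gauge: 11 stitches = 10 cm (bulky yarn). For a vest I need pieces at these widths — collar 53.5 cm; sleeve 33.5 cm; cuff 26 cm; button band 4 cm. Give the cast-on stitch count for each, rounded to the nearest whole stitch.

Rate = 11/10 = 1.1 sts per cm.
collar: 53.5 × 1.1 = 58.85 → 59.
sleeve: 33.5 × 1.1 = 36.85 → 37.
cuff: 26 × 1.1 = 28.60 → 29.
button band: 4 × 1.1 = 4.40 → 4.

collar 59; sleeve 37; cuff 29; button band 4.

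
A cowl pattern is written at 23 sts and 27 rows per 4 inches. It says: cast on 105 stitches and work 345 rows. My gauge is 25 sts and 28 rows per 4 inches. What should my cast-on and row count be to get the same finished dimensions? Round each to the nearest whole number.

Cast on 114 stitches; work 358 rows.

Stitches: 105 × 25/23 = 114.13 → 114.
Rows: 345 × 28/27 = 357.78 → 358.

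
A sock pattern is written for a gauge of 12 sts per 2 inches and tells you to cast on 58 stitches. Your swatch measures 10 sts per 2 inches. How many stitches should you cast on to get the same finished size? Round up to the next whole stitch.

Scale factor = 10 / 12 = 0.833.
58 × 10 / 12 = 48.33 sts.
→ 49 sts.

CO 49 sts.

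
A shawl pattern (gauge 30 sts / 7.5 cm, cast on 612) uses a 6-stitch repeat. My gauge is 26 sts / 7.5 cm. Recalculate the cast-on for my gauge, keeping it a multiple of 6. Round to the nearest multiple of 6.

528 stitches.

612 × 26 / 30 = 530.40.
Nearest multiple of 6: 528.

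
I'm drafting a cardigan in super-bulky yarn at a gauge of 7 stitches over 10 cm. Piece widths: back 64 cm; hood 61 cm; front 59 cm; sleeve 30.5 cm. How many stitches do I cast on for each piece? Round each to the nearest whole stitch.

back 45; hood 43; front 41; sleeve 21.

Rate = 7/10 = 0.7 sts per cm.
back: 64 × 0.7 = 44.80 → 45.
hood: 61 × 0.7 = 42.70 → 43.
front: 59 × 0.7 = 41.30 → 41.
sleeve: 30.5 × 0.7 = 21.35 → 21.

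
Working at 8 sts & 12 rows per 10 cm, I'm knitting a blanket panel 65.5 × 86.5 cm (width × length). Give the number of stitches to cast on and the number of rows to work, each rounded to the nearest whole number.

Cast on 52 stitches and work 104 rows.

Stitch gauge = 8/10 = 0.8 sts/cm; 65.5 × 0.8 = 52.40 → 52 sts.
Row gauge = 12/10 = 1.2 rows/cm; 86.5 × 1.2 = 103.80 → 104 rows.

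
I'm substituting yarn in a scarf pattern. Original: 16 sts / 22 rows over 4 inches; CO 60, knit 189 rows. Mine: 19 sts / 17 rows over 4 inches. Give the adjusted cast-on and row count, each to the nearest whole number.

Stitches: 60 × 19/16 = 71.25 → 71.
Rows: 189 × 17/22 = 146.05 → 146.

Cast on 71 stitches; work 146 rows.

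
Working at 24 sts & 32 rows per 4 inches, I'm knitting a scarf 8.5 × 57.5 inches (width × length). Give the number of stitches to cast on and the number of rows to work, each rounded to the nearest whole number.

Stitch gauge = 24/4 = 6 sts/in; 8.5 × 6 = 51.00 → 51 sts.
Row gauge = 32/4 = 8 rows/in; 57.5 × 8 = 460.00 → 460 rows.

Cast on 51 stitches and work 460 rows.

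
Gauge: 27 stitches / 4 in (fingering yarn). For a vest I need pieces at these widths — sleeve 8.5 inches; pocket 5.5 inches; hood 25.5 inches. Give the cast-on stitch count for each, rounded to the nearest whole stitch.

sleeve 57; pocket 37; hood 172.

Rate = 27/4 = 6.75 sts per in.
sleeve: 8.5 × 6.75 = 57.38 → 57.
pocket: 5.5 × 6.75 = 37.12 → 37.
hood: 25.5 × 6.75 = 172.12 → 172.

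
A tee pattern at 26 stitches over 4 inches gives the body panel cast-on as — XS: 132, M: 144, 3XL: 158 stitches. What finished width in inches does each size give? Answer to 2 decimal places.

XS 20.31 inches; M 22.15 inches; 3XL 24.31 inches.

26/4 = 6.5 sts per in.
XS: 132 / 6.5 = 20.308 → 20.31 in.
M: 144 / 6.5 = 22.154 → 22.15 in.
3XL: 158 / 6.5 = 24.308 → 24.31 in.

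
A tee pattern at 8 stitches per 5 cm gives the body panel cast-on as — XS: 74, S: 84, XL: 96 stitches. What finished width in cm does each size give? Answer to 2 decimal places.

8/5 = 1.6 sts per cm.
XS: 74 / 1.6 = 46.250 → 46.25 cm.
S: 84 / 1.6 = 52.500 → 52.50 cm.
XL: 96 / 1.6 = 60.000 → 60.00 cm.

XS 46.25 cm; S 52.50 cm; XL 60.00 cm.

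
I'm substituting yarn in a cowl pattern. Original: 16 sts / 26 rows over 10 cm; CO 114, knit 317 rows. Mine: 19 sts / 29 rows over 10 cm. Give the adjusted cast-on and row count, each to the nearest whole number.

Stitches: 114 × 19/16 = 135.38 → 135.
Rows: 317 × 29/26 = 353.58 → 354.

Cast on 135 stitches; work 354 rows.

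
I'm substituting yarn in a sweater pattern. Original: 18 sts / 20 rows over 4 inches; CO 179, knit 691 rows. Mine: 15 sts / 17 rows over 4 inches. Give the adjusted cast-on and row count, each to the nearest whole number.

Cast on 149 stitches; work 587 rows.

Stitches: 179 × 15/18 = 149.17 → 149.
Rows: 691 × 17/20 = 587.35 → 587.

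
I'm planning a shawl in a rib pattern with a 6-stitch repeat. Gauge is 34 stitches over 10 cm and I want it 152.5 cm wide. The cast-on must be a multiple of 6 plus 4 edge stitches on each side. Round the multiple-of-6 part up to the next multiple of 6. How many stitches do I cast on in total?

CO 524 sts.

34 / 10 = 3.4 sts per cm.
152.5 × 3.4 = 518.50 sts.
Less 8 edge sts → 510.50 for the repeat.
Next multiple of 6: 516.
Add back 8 edge sts → 524.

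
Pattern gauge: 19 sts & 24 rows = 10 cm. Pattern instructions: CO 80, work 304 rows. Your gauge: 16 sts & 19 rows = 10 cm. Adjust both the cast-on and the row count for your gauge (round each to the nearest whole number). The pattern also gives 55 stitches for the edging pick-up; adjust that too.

Cast on 67 stitches; work 241 rows; edging pick-up 46 stitches.

Stitches: 80 × 16/19 = 67.37 → 67.
Rows: 304 × 19/24 = 240.67 → 241.
edging pick-up: 55 × 16/19 = 46.32 → 46.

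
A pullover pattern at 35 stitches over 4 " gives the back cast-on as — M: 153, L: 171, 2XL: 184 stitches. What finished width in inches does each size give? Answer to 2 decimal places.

M 17.49 inches; L 19.54 inches; 2XL 21.03 inches.

35/4 = 8.75 sts per in.
M: 153 / 8.75 = 17.486 → 17.49 in.
L: 171 / 8.75 = 19.543 → 19.54 in.
2XL: 184 / 8.75 = 21.029 → 21.03 in.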